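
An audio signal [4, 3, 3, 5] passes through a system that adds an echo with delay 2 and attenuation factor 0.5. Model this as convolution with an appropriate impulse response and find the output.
Direct-path + delayed-attenuated-path model → impulse response h = [1, 0, 0.5] (1 at lag 0, 0.5 at lag 2). Output y[n] = x[n] + 0.5·x[n - 2] (with x[n] = 0 outside 0..3): y[0] = 4 + 0.5×0 = 4; y[1] = 3 + 0.5×0 = 3; y[2] = 3 + 0.5×4 = 5.0; y[3] = 5 + 0.5×3 = 6.5; y[4] = 0 + 0.5×3 = 1.5; y[5] = 0 + 0.5×5 = 2.5. So y = [4, 3, 5.0, 6.5, 1.5, 2.5]

[4, 3, 5.0, 6.5, 1.5, 2.5]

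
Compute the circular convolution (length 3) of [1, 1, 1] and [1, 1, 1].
Use y[k] = Σ_j s[j]·t[(k-j) mod 3]. y[0] = 1×1 + 1×1 + 1×1 = 3; y[1] = 1×1 + 1×1 + 1×1 = 3; y[2] = 1×1 + 1×1 + 1×1 = 3. Result: [3, 3, 3]

[3, 3, 3]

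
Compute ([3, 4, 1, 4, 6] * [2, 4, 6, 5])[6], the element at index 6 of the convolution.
Use y[k] = Σ_i a[i]·b[k-i] at k=6. y[6] = 4×5 + 6×6 = 56

56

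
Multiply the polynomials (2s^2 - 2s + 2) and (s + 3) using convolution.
Ascending coefficients: a = [2, -2, 2], b = [3, 1]. c[0] = 2×3 = 6; c[1] = 2×1 + -2×3 = -4; c[2] = -2×1 + 2×3 = 4; c[3] = 2×1 = 2. Result coefficients: [6, -4, 4, 2] → 2s^3 + 4s^2 - 4s + 6

2s^3 + 4s^2 - 4s + 6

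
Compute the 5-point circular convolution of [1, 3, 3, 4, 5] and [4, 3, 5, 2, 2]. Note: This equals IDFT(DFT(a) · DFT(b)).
Either evaluate y[k] = Σ_j a[j]·b[(k-j) mod 5] directly, or use IDFT(DFT(a) · DFT(b)). y[0] = 1×4 + 3×2 + 3×2 + 4×5 + 5×3 = 51; y[1] = 1×3 + 3×4 + 3×2 + 4×2 + 5×5 = 54; y[2] = 1×5 + 3×3 + 3×4 + 4×2 + 5×2 = 44; y[3] = 1×2 + 3×5 + 3×3 + 4×4 + 5×2 = 52; y[4] = 1×2 + 3×2 + 3×5 + 4×3 + 5×4 = 55. Result: [51, 54, 44, 52, 55]

[51, 54, 44, 52, 55]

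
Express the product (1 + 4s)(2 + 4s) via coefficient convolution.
Ascending coefficients: a = [1, 4], b = [2, 4]. c[0] = 1×2 = 2; c[1] = 1×4 + 4×2 = 12; c[2] = 4×4 = 16. Result coefficients: [2, 12, 16] → 2 + 12s + 16s^2

2 + 12s + 16s^2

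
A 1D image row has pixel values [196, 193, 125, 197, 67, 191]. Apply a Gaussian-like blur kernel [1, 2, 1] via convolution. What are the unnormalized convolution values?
Convolve image row [196, 193, 125, 197, 67, 191] with kernel [1, 2, 1]: y[0] = 196×1 = 196; y[1] = 196×2 + 193×1 = 585; y[2] = 196×1 + 193×2 + 125×1 = 707; y[3] = 193×1 + 125×2 + 197×1 = 640; y[4] = 125×1 + 197×2 + 67×1 = 586; y[5] = 197×1 + 67×2 + 191×1 = 522; y[6] = 67×1 + 191×2 = 449; y[7] = 191×1 = 191 → [196, 585, 707, 640, 586, 522, 449, 191]. Normalization factor = sum(kernel) = 4.

[196, 585, 707, 640, 586, 522, 449, 191]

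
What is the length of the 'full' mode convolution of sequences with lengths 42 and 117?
Linear/full convolution length: m + n - 1 = 42 + 117 - 1 = 158

158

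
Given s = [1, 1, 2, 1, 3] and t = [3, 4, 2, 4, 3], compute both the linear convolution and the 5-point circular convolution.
Linear: y_lin[0] = 1×3 = 3; y_lin[1] = 1×4 + 1×3 = 7; y_lin[2] = 1×2 + 1×4 + 2×3 = 12; y_lin[3] = 1×4 + 1×2 + 2×4 + 1×3 = 17; y_lin[4] = 1×3 + 1×4 + 2×2 + 1×4 + 3×3 = 24; y_lin[5] = 1×3 + 2×4 + 1×2 + 3×4 = 25; y_lin[6] = 2×3 + 1×4 + 3×2 = 16; y_lin[7] = 1×3 + 3×4 = 15; y_lin[8] = 3×3 = 9 → [3, 7, 12, 17, 24, 25, 16, 15, 9]. Circular (length 5): y[0] = 1×3 + 1×3 + 2×4 + 1×2 + 3×4 = 28; y[1] = 1×4 + 1×3 + 2×3 + 1×4 + 3×2 = 23; y[2] = 1×2 + 1×4 + 2×3 + 1×3 + 3×4 = 27; y[3] = 1×4 + 1×2 + 2×4 + 1×3 + 3×3 = 26; y[4] = 1×3 + 1×4 + 2×2 + 1×4 + 3×3 = 24 → [28, 23, 27, 26, 24]

Linear: [3, 7, 12, 17, 24, 25, 16, 15, 9], Circular: [28, 23, 27, 26, 24]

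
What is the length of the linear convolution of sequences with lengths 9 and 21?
Linear/full convolution length: m + n - 1 = 9 + 21 - 1 = 29

29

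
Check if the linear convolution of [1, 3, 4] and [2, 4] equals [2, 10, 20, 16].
Recompute linear convolution of [1, 3, 4] and [2, 4]: y[0] = 1×2 = 2; y[1] = 1×4 + 3×2 = 10; y[2] = 3×4 + 4×2 = 20; y[3] = 4×4 = 16 → [2, 10, 20, 16]. Given [2, 10, 20, 16] matches, so answer: Yes

Yes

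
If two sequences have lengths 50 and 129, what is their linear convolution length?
Linear/full convolution length: m + n - 1 = 50 + 129 - 1 = 178

178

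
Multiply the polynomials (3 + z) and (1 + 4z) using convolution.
Ascending coefficients: a = [3, 1], b = [1, 4]. c[0] = 3×1 = 3; c[1] = 3×4 + 1×1 = 13; c[2] = 1×4 = 4. Result coefficients: [3, 13, 4] → 3 + 13z + 4z^2

3 + 13z + 4z^2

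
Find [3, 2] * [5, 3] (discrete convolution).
y[0] = 3×5 = 15; y[1] = 3×3 + 2×5 = 19; y[2] = 2×3 = 6

[15, 19, 6]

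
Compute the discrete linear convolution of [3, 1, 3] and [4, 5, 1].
y[0] = 3×4 = 12; y[1] = 3×5 + 1×4 = 19; y[2] = 3×1 + 1×5 + 3×4 = 20; y[3] = 1×1 + 3×5 = 16; y[4] = 3×1 = 3

[12, 19, 20, 16, 3]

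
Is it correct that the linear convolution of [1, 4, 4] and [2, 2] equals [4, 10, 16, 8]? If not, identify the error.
Recompute linear convolution of [1, 4, 4] and [2, 2]: y[0] = 1×2 = 2; y[1] = 1×2 + 4×2 = 10; y[2] = 4×2 + 4×2 = 16; y[3] = 4×2 = 8 → [2, 10, 16, 8]. Compare to given [4, 10, 16, 8]: they differ at index 0: given 4, correct 2, so answer: No

No. Error at index 0: given 4, correct 2.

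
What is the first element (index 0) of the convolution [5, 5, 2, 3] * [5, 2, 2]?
Use y[k] = Σ_i a[i]·b[k-i] at k=0. y[0] = 5×5 = 25

25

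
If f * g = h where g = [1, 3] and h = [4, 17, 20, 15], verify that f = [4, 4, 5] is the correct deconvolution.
Forward-compute [4, 4, 5] * [1, 3]: h[0] = 4×1 = 4; h[1] = 4×3 + 4×1 = 16; h[2] = 4×3 + 5×1 = 17; h[3] = 5×3 = 15 → [4, 16, 17, 15]. Does not match given h = [4, 17, 20, 15].

Not verified. [4, 4, 5] * [1, 3] = [4, 16, 17, 15], which differs from [4, 17, 20, 15] at index 1.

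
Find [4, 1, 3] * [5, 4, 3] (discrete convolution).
y[0] = 4×5 = 20; y[1] = 4×4 + 1×5 = 21; y[2] = 4×3 + 1×4 + 3×5 = 31; y[3] = 1×3 + 3×4 = 15; y[4] = 3×3 = 9

[20, 21, 31, 15, 9]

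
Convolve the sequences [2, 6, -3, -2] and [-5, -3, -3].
y[0] = 2×-5 = -10; y[1] = 2×-3 + 6×-5 = -36; y[2] = 2×-3 + 6×-3 + -3×-5 = -9; y[3] = 6×-3 + -3×-3 + -2×-5 = 1; y[4] = -3×-3 + -2×-3 = 15; y[5] = -2×-3 = 6

[-10, -36, -9, 1, 15, 6]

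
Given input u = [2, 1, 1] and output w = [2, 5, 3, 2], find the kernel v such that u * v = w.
Output length 4 = len(u) + len(v) - 1 ⇒ len(v) = 2. Solve v forward using v[k] = (w[k] - Σ_{i≥1} u[i]·v[k-i]) / u[0]: v[0] = w[0] / u[0] = 2 / 2 = 1; v[1] = (w[1] - 1×1) / u[0] = (5 - 1×1) / 2 = 2. So v = [1, 2]. Forward-check [2, 1, 1] * [1, 2]: w[0] = 2×1 = 2; w[1] = 2×2 + 1×1 = 5; w[2] = 1×2 + 1×1 = 3; w[3] = 1×2 = 2 → [2, 5, 3, 2] ✓

[1, 2]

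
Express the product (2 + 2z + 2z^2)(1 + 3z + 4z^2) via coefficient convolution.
Ascending coefficients: a = [2, 2, 2], b = [1, 3, 4]. c[0] = 2×1 = 2; c[1] = 2×3 + 2×1 = 8; c[2] = 2×4 + 2×3 + 2×1 = 16; c[3] = 2×4 + 2×3 = 14; c[4] = 2×4 = 8. Result coefficients: [2, 8, 16, 14, 8] → 2 + 8z + 16z^2 + 14z^3 + 8z^4

2 + 8z + 16z^2 + 14z^3 + 8z^4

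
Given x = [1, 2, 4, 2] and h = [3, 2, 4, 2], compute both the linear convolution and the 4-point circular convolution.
Linear: y_lin[0] = 1×3 = 3; y_lin[1] = 1×2 + 2×3 = 8; y_lin[2] = 1×4 + 2×2 + 4×3 = 20; y_lin[3] = 1×2 + 2×4 + 4×2 + 2×3 = 24; y_lin[4] = 2×2 + 4×4 + 2×2 = 24; y_lin[5] = 4×2 + 2×4 = 16; y_lin[6] = 2×2 = 4 → [3, 8, 20, 24, 24, 16, 4]. Circular (length 4): y[0] = 1×3 + 2×2 + 4×4 + 2×2 = 27; y[1] = 1×2 + 2×3 + 4×2 + 2×4 = 24; y[2] = 1×4 + 2×2 + 4×3 + 2×2 = 24; y[3] = 1×2 + 2×4 + 4×2 + 2×3 = 24 → [27, 24, 24, 24]

Linear: [3, 8, 20, 24, 24, 16, 4], Circular: [27, 24, 24, 24]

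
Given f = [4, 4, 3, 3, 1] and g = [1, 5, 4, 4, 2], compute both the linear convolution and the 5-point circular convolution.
Linear: y_lin[0] = 4×1 = 4; y_lin[1] = 4×5 + 4×1 = 24; y_lin[2] = 4×4 + 4×5 + 3×1 = 39; y_lin[3] = 4×4 + 4×4 + 3×5 + 3×1 = 50; y_lin[4] = 4×2 + 4×4 + 3×4 + 3×5 + 1×1 = 52; y_lin[5] = 4×2 + 3×4 + 3×4 + 1×5 = 37; y_lin[6] = 3×2 + 3×4 + 1×4 = 22; y_lin[7] = 3×2 + 1×4 = 10; y_lin[8] = 1×2 = 2 → [4, 24, 39, 50, 52, 37, 22, 10, 2]. Circular (length 5): y[0] = 4×1 + 4×2 + 3×4 + 3×4 + 1×5 = 41; y[1] = 4×5 + 4×1 + 3×2 + 3×4 + 1×4 = 46; y[2] = 4×4 + 4×5 + 3×1 + 3×2 + 1×4 = 49; y[3] = 4×4 + 4×4 + 3×5 + 3×1 + 1×2 = 52; y[4] = 4×2 + 4×4 + 3×4 + 3×5 + 1×1 = 52 → [41, 46, 49, 52, 52]

Linear: [4, 24, 39, 50, 52, 37, 22, 10, 2], Circular: [41, 46, 49, 52, 52]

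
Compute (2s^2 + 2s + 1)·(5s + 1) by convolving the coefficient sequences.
Ascending coefficients: a = [1, 2, 2], b = [1, 5]. c[0] = 1×1 = 1; c[1] = 1×5 + 2×1 = 7; c[2] = 2×5 + 2×1 = 12; c[3] = 2×5 = 10. Result coefficients: [1, 7, 12, 10] → 10s^3 + 12s^2 + 7s + 1

10s^3 + 12s^2 + 7s + 1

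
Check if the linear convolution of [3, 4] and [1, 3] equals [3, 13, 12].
Recompute linear convolution of [3, 4] and [1, 3]: y[0] = 3×1 = 3; y[1] = 3×3 + 4×1 = 13; y[2] = 4×3 = 12 → [3, 13, 12]. Given [3, 13, 12] matches, so answer: Yes

Yes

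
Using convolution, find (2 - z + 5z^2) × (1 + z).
Ascending coefficients: a = [2, -1, 5], b = [1, 1]. c[0] = 2×1 = 2; c[1] = 2×1 + -1×1 = 1; c[2] = -1×1 + 5×1 = 4; c[3] = 5×1 = 5. Result coefficients: [2, 1, 4, 5] → 2 + z + 4z^2 + 5z^3

2 + z + 4z^2 + 5z^3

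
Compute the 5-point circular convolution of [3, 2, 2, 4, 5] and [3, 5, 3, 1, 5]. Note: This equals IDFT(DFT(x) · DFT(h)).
Either evaluate y[k] = Σ_j x[j]·h[(k-j) mod 5] directly, or use IDFT(DFT(x) · DFT(h)). y[0] = 3×3 + 2×5 + 2×1 + 4×3 + 5×5 = 58; y[1] = 3×5 + 2×3 + 2×5 + 4×1 + 5×3 = 50; y[2] = 3×3 + 2×5 + 2×3 + 4×5 + 5×1 = 50; y[3] = 3×1 + 2×3 + 2×5 + 4×3 + 5×5 = 56; y[4] = 3×5 + 2×1 + 2×3 + 4×5 + 5×3 = 58. Result: [58, 50, 50, 56, 58]

[58, 50, 50, 56, 58]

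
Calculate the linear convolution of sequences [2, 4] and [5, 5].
y[0] = 2×5 = 10; y[1] = 2×5 + 4×5 = 30; y[2] = 4×5 = 20

[10, 30, 20]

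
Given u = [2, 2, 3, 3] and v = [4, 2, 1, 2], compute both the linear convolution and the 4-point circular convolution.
Linear: y_lin[0] = 2×4 = 8; y_lin[1] = 2×2 + 2×4 = 12; y_lin[2] = 2×1 + 2×2 + 3×4 = 18; y_lin[3] = 2×2 + 2×1 + 3×2 + 3×4 = 24; y_lin[4] = 2×2 + 3×1 + 3×2 = 13; y_lin[5] = 3×2 + 3×1 = 9; y_lin[6] = 3×2 = 6 → [8, 12, 18, 24, 13, 9, 6]. Circular (length 4): y[0] = 2×4 + 2×2 + 3×1 + 3×2 = 21; y[1] = 2×2 + 2×4 + 3×2 + 3×1 = 21; y[2] = 2×1 + 2×2 + 3×4 + 3×2 = 24; y[3] = 2×2 + 2×1 + 3×2 + 3×4 = 24 → [21, 21, 24, 24]

Linear: [8, 12, 18, 24, 13, 9, 6], Circular: [21, 21, 24, 24]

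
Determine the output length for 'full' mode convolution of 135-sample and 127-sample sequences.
Linear/full convolution length: m + n - 1 = 135 + 127 - 1 = 261

261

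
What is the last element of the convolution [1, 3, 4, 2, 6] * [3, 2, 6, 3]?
Use y[k] = Σ_i a[i]·b[k-i] at k=7. y[7] = 6×3 = 18

18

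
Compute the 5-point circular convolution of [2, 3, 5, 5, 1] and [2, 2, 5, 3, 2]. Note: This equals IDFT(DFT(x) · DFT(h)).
Either evaluate y[k] = Σ_j x[j]·h[(k-j) mod 5] directly, or use IDFT(DFT(x) · DFT(h)). y[0] = 2×2 + 3×2 + 5×3 + 5×5 + 1×2 = 52; y[1] = 2×2 + 3×2 + 5×2 + 5×3 + 1×5 = 40; y[2] = 2×5 + 3×2 + 5×2 + 5×2 + 1×3 = 39; y[3] = 2×3 + 3×5 + 5×2 + 5×2 + 1×2 = 43; y[4] = 2×2 + 3×3 + 5×5 + 5×2 + 1×2 = 50. Result: [52, 40, 39, 43, 50]

[52, 40, 39, 43, 50]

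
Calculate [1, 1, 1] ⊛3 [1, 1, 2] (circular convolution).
Use y[k] = Σ_j x[j]·h[(k-j) mod 3]. y[0] = 1×1 + 1×2 + 1×1 = 4; y[1] = 1×1 + 1×1 + 1×2 = 4; y[2] = 1×2 + 1×1 + 1×1 = 4. Result: [4, 4, 4]

[4, 4, 4]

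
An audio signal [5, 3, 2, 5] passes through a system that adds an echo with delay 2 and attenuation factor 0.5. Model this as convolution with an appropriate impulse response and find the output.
Direct-path + delayed-attenuated-path model → impulse response h = [1, 0, 0.5] (1 at lag 0, 0.5 at lag 2). Output y[n] = x[n] + 0.5·x[n - 2] (with x[n] = 0 outside 0..3): y[0] = 5 + 0.5×0 = 5; y[1] = 3 + 0.5×0 = 3; y[2] = 2 + 0.5×5 = 4.5; y[3] = 5 + 0.5×3 = 6.5; y[4] = 0 + 0.5×2 = 1.0; y[5] = 0 + 0.5×5 = 2.5. So y = [5, 3, 4.5, 6.5, 1.0, 2.5]

[5, 3, 4.5, 6.5, 1.0, 2.5]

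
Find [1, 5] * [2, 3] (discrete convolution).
y[0] = 1×2 = 2; y[1] = 1×3 + 5×2 = 13; y[2] = 5×3 = 15

[2, 13, 15]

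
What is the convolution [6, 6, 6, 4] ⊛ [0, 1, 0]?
y[0] = 6×0 = 0; y[1] = 6×1 + 6×0 = 6; y[2] = 6×0 + 6×1 + 6×0 = 6; y[3] = 6×0 + 6×1 + 4×0 = 6; y[4] = 6×0 + 4×1 = 4; y[5] = 4×0 = 0

[0, 6, 6, 6, 4, 0]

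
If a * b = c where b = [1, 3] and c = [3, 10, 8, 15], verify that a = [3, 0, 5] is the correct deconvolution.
Forward-compute [3, 0, 5] * [1, 3]: c[0] = 3×1 = 3; c[1] = 3×3 + 0×1 = 9; c[2] = 0×3 + 5×1 = 5; c[3] = 5×3 = 15 → [3, 9, 5, 15]. Does not match given c = [3, 10, 8, 15].

Not verified. [3, 0, 5] * [1, 3] = [3, 9, 5, 15], which differs from [3, 10, 8, 15] at index 1.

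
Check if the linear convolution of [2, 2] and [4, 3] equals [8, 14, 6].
Recompute linear convolution of [2, 2] and [4, 3]: y[0] = 2×4 = 8; y[1] = 2×3 + 2×4 = 14; y[2] = 2×3 = 6 → [8, 14, 6]. Given [8, 14, 6] matches, so answer: Yes

Yes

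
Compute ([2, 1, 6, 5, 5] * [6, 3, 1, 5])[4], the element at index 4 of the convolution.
Use y[k] = Σ_i a[i]·b[k-i] at k=4. y[4] = 1×5 + 6×1 + 5×3 + 5×6 = 56

56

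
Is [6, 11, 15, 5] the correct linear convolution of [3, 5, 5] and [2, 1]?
Recompute linear convolution of [3, 5, 5] and [2, 1]: y[0] = 3×2 = 6; y[1] = 3×1 + 5×2 = 13; y[2] = 5×1 + 5×2 = 15; y[3] = 5×1 = 5 → [6, 13, 15, 5]. Compare to given [6, 11, 15, 5]: they differ at index 1: given 11, correct 13, so answer: No

No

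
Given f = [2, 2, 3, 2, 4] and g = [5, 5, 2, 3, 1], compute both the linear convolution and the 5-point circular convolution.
Linear: y_lin[0] = 2×5 = 10; y_lin[1] = 2×5 + 2×5 = 20; y_lin[2] = 2×2 + 2×5 + 3×5 = 29; y_lin[3] = 2×3 + 2×2 + 3×5 + 2×5 = 35; y_lin[4] = 2×1 + 2×3 + 3×2 + 2×5 + 4×5 = 44; y_lin[5] = 2×1 + 3×3 + 2×2 + 4×5 = 35; y_lin[6] = 3×1 + 2×3 + 4×2 = 17; y_lin[7] = 2×1 + 4×3 = 14; y_lin[8] = 4×1 = 4 → [10, 20, 29, 35, 44, 35, 17, 14, 4]. Circular (length 5): y[0] = 2×5 + 2×1 + 3×3 + 2×2 + 4×5 = 45; y[1] = 2×5 + 2×5 + 3×1 + 2×3 + 4×2 = 37; y[2] = 2×2 + 2×5 + 3×5 + 2×1 + 4×3 = 43; y[3] = 2×3 + 2×2 + 3×5 + 2×5 + 4×1 = 39; y[4] = 2×1 + 2×3 + 3×2 + 2×5 + 4×5 = 44 → [45, 37, 43, 39, 44]

Linear: [10, 20, 29, 35, 44, 35, 17, 14, 4], Circular: [45, 37, 43, 39, 44]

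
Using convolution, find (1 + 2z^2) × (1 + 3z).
Ascending coefficients: a = [1, 0, 2], b = [1, 3]. c[0] = 1×1 = 1; c[1] = 1×3 + 0×1 = 3; c[2] = 0×3 + 2×1 = 2; c[3] = 2×3 = 6. Result coefficients: [1, 3, 2, 6] → 1 + 3z + 2z^2 + 6z^3

1 + 3z + 2z^2 + 6z^3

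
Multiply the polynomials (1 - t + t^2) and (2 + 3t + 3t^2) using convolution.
Ascending coefficients: a = [1, -1, 1], b = [2, 3, 3]. c[0] = 1×2 = 2; c[1] = 1×3 + -1×2 = 1; c[2] = 1×3 + -1×3 + 1×2 = 2; c[3] = -1×3 + 1×3 = 0; c[4] = 1×3 = 3. Result coefficients: [2, 1, 2, 0, 3] → 2 + t + 2t^2 + 3t^4

2 + t + 2t^2 + 3t^4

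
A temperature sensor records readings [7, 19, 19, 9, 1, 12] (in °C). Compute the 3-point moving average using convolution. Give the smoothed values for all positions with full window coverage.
3-point moving average kernel = [1, 1, 1]. Apply in 'valid' mode (full window coverage): avg[0] = (7 + 19 + 19) / 3 = 15.0; avg[1] = (19 + 19 + 9) / 3 = 15.67; avg[2] = (19 + 9 + 1) / 3 = 9.67; avg[3] = (9 + 1 + 12) / 3 = 7.33. Smoothed values: [15.0, 15.67, 9.67, 7.33]

[15.0, 15.67, 9.67, 7.33]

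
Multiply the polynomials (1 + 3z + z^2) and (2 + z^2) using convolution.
Ascending coefficients: a = [1, 3, 1], b = [2, 0, 1]. c[0] = 1×2 = 2; c[1] = 1×0 + 3×2 = 6; c[2] = 1×1 + 3×0 + 1×2 = 3; c[3] = 3×1 + 1×0 = 3; c[4] = 1×1 = 1. Result coefficients: [2, 6, 3, 3, 1] → 2 + 6z + 3z^2 + 3z^3 + z^4

2 + 6z + 3z^2 + 3z^3 + z^4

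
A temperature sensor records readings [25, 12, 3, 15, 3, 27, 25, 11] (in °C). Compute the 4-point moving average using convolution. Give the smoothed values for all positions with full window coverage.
4-point moving average kernel = [1, 1, 1, 1]. Apply in 'valid' mode (full window coverage): avg[0] = (25 + 12 + 3 + 15) / 4 = 13.75; avg[1] = (12 + 3 + 15 + 3) / 4 = 8.25; avg[2] = (3 + 15 + 3 + 27) / 4 = 12.0; avg[3] = (15 + 3 + 27 + 25) / 4 = 17.5; avg[4] = (3 + 27 + 25 + 11) / 4 = 16.5. Smoothed values: [13.75, 8.25, 12.0, 17.5, 16.5]

[13.75, 8.25, 12.0, 17.5, 16.5]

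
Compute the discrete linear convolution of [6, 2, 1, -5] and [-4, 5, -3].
y[0] = 6×-4 = -24; y[1] = 6×5 + 2×-4 = 22; y[2] = 6×-3 + 2×5 + 1×-4 = -12; y[3] = 2×-3 + 1×5 + -5×-4 = 19; y[4] = 1×-3 + -5×5 = -28; y[5] = -5×-3 = 15

[-24, 22, -12, 19, -28, 15]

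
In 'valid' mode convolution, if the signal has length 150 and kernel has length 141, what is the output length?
'Valid' mode counts only positions where the kernel fully overlaps the signal: m - n + 1 = 150 - 141 + 1 = 10

10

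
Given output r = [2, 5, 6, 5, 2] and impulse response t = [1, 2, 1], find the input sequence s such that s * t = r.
Deconvolve r=[2, 5, 6, 5, 2] by t=[1, 2, 1]. Since t[0]=1, solve forward: s[0] = r[0] / 1 = 2; s[1] = (r[1] - 2×2) / 1 = 1; s[2] = (r[2] - 1×2 - 2×1) / 1 = 2. So s = [2, 1, 2]. Check by forward convolution: r[0] = 2×1 = 2; r[1] = 2×2 + 1×1 = 5; r[2] = 2×1 + 1×2 + 2×1 = 6; r[3] = 1×1 + 2×2 = 5; r[4] = 2×1 = 2

[2, 1, 2]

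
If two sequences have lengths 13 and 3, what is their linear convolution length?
Linear/full convolution length: m + n - 1 = 13 + 3 - 1 = 15

15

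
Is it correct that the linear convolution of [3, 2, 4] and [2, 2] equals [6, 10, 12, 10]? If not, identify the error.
Recompute linear convolution of [3, 2, 4] and [2, 2]: y[0] = 3×2 = 6; y[1] = 3×2 + 2×2 = 10; y[2] = 2×2 + 4×2 = 12; y[3] = 4×2 = 8 → [6, 10, 12, 8]. Compare to given [6, 10, 12, 10]: they differ at index 3: given 10, correct 8, so answer: No

No. Error at index 3: given 10, correct 8.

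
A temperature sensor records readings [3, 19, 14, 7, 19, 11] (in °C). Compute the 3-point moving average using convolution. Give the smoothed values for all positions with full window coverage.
3-point moving average kernel = [1, 1, 1]. Apply in 'valid' mode (full window coverage): avg[0] = (3 + 19 + 14) / 3 = 12.0; avg[1] = (19 + 14 + 7) / 3 = 13.33; avg[2] = (14 + 7 + 19) / 3 = 13.33; avg[3] = (7 + 19 + 11) / 3 = 12.33. Smoothed values: [12.0, 13.33, 13.33, 12.33]

[12.0, 13.33, 13.33, 12.33]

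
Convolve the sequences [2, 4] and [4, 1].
y[0] = 2×4 = 8; y[1] = 2×1 + 4×4 = 18; y[2] = 4×1 = 4

[8, 18, 4]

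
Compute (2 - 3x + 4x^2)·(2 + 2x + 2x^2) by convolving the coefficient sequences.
Ascending coefficients: a = [2, -3, 4], b = [2, 2, 2]. c[0] = 2×2 = 4; c[1] = 2×2 + -3×2 = -2; c[2] = 2×2 + -3×2 + 4×2 = 6; c[3] = -3×2 + 4×2 = 2; c[4] = 4×2 = 8. Result coefficients: [4, -2, 6, 2, 8] → 4 - 2x + 6x^2 + 2x^3 + 8x^4

4 - 2x + 6x^2 + 2x^3 + 8x^4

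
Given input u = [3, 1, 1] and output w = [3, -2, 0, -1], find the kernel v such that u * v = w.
Output length 4 = len(u) + len(v) - 1 ⇒ len(v) = 2. Solve v forward using v[k] = (w[k] - Σ_{i≥1} u[i]·v[k-i]) / u[0]: v[0] = w[0] / u[0] = 3 / 3 = 1; v[1] = (w[1] - 1×1) / u[0] = (-2 - 1×1) / 3 = -1. So v = [1, -1]. Forward-check [3, 1, 1] * [1, -1]: w[0] = 3×1 = 3; w[1] = 3×-1 + 1×1 = -2; w[2] = 1×-1 + 1×1 = 0; w[3] = 1×-1 = -1 → [3, -2, 0, -1] ✓

[1, -1]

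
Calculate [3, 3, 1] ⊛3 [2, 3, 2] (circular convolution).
Use y[k] = Σ_j a[j]·b[(k-j) mod 3]. y[0] = 3×2 + 3×2 + 1×3 = 15; y[1] = 3×3 + 3×2 + 1×2 = 17; y[2] = 3×2 + 3×3 + 1×2 = 17. Result: [15, 17, 17]

[15, 17, 17]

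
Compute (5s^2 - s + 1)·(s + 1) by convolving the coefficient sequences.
Ascending coefficients: a = [1, -1, 5], b = [1, 1]. c[0] = 1×1 = 1; c[1] = 1×1 + -1×1 = 0; c[2] = -1×1 + 5×1 = 4; c[3] = 5×1 = 5. Result coefficients: [1, 0, 4, 5] → 5s^3 + 4s^2 + 1

5s^3 + 4s^2 + 1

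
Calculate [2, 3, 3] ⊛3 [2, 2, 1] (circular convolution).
Use y[k] = Σ_j s[j]·t[(k-j) mod 3]. y[0] = 2×2 + 3×1 + 3×2 = 13; y[1] = 2×2 + 3×2 + 3×1 = 13; y[2] = 2×1 + 3×2 + 3×2 = 14. Result: [13, 13, 14]

[13, 13, 14]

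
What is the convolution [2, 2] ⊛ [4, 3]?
y[0] = 2×4 = 8; y[1] = 2×3 + 2×4 = 14; y[2] = 2×3 = 6

[8, 14, 6]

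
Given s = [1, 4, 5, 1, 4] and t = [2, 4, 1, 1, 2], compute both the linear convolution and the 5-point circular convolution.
Linear: y_lin[0] = 1×2 = 2; y_lin[1] = 1×4 + 4×2 = 12; y_lin[2] = 1×1 + 4×4 + 5×2 = 27; y_lin[3] = 1×1 + 4×1 + 5×4 + 1×2 = 27; y_lin[4] = 1×2 + 4×1 + 5×1 + 1×4 + 4×2 = 23; y_lin[5] = 4×2 + 5×1 + 1×1 + 4×4 = 30; y_lin[6] = 5×2 + 1×1 + 4×1 = 15; y_lin[7] = 1×2 + 4×1 = 6; y_lin[8] = 4×2 = 8 → [2, 12, 27, 27, 23, 30, 15, 6, 8]. Circular (length 5): y[0] = 1×2 + 4×2 + 5×1 + 1×1 + 4×4 = 32; y[1] = 1×4 + 4×2 + 5×2 + 1×1 + 4×1 = 27; y[2] = 1×1 + 4×4 + 5×2 + 1×2 + 4×1 = 33; y[3] = 1×1 + 4×1 + 5×4 + 1×2 + 4×2 = 35; y[4] = 1×2 + 4×1 + 5×1 + 1×4 + 4×2 = 23 → [32, 27, 33, 35, 23]

Linear: [2, 12, 27, 27, 23, 30, 15, 6, 8], Circular: [32, 27, 33, 35, 23]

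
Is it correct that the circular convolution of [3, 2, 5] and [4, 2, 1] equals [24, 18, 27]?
Recompute circular convolution of [3, 2, 5] and [4, 2, 1]: y[0] = 3×4 + 2×1 + 5×2 = 24; y[1] = 3×2 + 2×4 + 5×1 = 19; y[2] = 3×1 + 2×2 + 5×4 = 27 → [24, 19, 27]. Compare to given [24, 18, 27]: they differ at index 1: given 18, correct 19, so answer: No

No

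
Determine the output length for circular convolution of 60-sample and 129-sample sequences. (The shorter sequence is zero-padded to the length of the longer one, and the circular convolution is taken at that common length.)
Circular convolution (zero-padding the shorter input) has length max(m, n) = max(60, 129) = 129

129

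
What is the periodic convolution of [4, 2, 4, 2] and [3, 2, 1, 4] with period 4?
Use y[k] = Σ_j s[j]·t[(k-j) mod 4]. y[0] = 4×3 + 2×4 + 4×1 + 2×2 = 28; y[1] = 4×2 + 2×3 + 4×4 + 2×1 = 32; y[2] = 4×1 + 2×2 + 4×3 + 2×4 = 28; y[3] = 4×4 + 2×1 + 4×2 + 2×3 = 32. Result: [28, 32, 28, 32]

[28, 32, 28, 32]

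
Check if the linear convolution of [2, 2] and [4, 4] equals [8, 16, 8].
Recompute linear convolution of [2, 2] and [4, 4]: y[0] = 2×4 = 8; y[1] = 2×4 + 2×4 = 16; y[2] = 2×4 = 8 → [8, 16, 8]. Given [8, 16, 8] matches, so answer: Yes

Yes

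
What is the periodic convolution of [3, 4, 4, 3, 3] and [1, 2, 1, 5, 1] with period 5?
Use y[k] = Σ_j s[j]·t[(k-j) mod 5]. y[0] = 3×1 + 4×1 + 4×5 + 3×1 + 3×2 = 36; y[1] = 3×2 + 4×1 + 4×1 + 3×5 + 3×1 = 32; y[2] = 3×1 + 4×2 + 4×1 + 3×1 + 3×5 = 33; y[3] = 3×5 + 4×1 + 4×2 + 3×1 + 3×1 = 33; y[4] = 3×1 + 4×5 + 4×1 + 3×2 + 3×1 = 36. Result: [36, 32, 33, 33, 36]

[36, 32, 33, 33, 36]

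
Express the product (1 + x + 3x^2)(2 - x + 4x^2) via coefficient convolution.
Ascending coefficients: a = [1, 1, 3], b = [2, -1, 4]. c[0] = 1×2 = 2; c[1] = 1×-1 + 1×2 = 1; c[2] = 1×4 + 1×-1 + 3×2 = 9; c[3] = 1×4 + 3×-1 = 1; c[4] = 3×4 = 12. Result coefficients: [2, 1, 9, 1, 12] → 2 + x + 9x^2 + x^3 + 12x^4

2 + x + 9x^2 + x^3 + 12x^4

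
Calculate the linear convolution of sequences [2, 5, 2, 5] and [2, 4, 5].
y[0] = 2×2 = 4; y[1] = 2×4 + 5×2 = 18; y[2] = 2×5 + 5×4 + 2×2 = 34; y[3] = 5×5 + 2×4 + 5×2 = 43; y[4] = 2×5 + 5×4 = 30; y[5] = 5×5 = 25

[4, 18, 34, 43, 30, 25]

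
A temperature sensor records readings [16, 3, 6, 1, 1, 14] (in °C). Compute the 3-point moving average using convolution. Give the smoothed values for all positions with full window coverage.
3-point moving average kernel = [1, 1, 1]. Apply in 'valid' mode (full window coverage): avg[0] = (16 + 3 + 6) / 3 = 8.33; avg[1] = (3 + 6 + 1) / 3 = 3.33; avg[2] = (6 + 1 + 1) / 3 = 2.67; avg[3] = (1 + 1 + 14) / 3 = 5.33. Smoothed values: [8.33, 3.33, 2.67, 5.33]

[8.33, 3.33, 2.67, 5.33]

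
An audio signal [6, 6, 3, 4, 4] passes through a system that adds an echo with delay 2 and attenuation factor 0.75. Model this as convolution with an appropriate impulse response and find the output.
Direct-path + delayed-attenuated-path model → impulse response h = [1, 0, 0.75] (1 at lag 0, 0.75 at lag 2). Output y[n] = x[n] + 0.75·x[n - 2] (with x[n] = 0 outside 0..4): y[0] = 6 + 0.75×0 = 6; y[1] = 6 + 0.75×0 = 6; y[2] = 3 + 0.75×6 = 7.5; y[3] = 4 + 0.75×6 = 8.5; y[4] = 4 + 0.75×3 = 6.25; y[5] = 0 + 0.75×4 = 3.0; y[6] = 0 + 0.75×4 = 3.0. So y = [6, 6, 7.5, 8.5, 6.25, 3.0, 3.0]

[6, 6, 7.5, 8.5, 6.25, 3.0, 3.0]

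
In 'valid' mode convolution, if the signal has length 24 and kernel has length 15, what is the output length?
'Valid' mode counts only positions where the kernel fully overlaps the signal: m - n + 1 = 24 - 15 + 1 = 10

10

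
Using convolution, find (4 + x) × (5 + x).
Ascending coefficients: a = [4, 1], b = [5, 1]. c[0] = 4×5 = 20; c[1] = 4×1 + 1×5 = 9; c[2] = 1×1 = 1. Result coefficients: [20, 9, 1] → 20 + 9x + x^2

20 + 9x + x^2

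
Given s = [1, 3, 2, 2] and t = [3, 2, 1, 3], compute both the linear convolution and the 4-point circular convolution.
Linear: y_lin[0] = 1×3 = 3; y_lin[1] = 1×2 + 3×3 = 11; y_lin[2] = 1×1 + 3×2 + 2×3 = 13; y_lin[3] = 1×3 + 3×1 + 2×2 + 2×3 = 16; y_lin[4] = 3×3 + 2×1 + 2×2 = 15; y_lin[5] = 2×3 + 2×1 = 8; y_lin[6] = 2×3 = 6 → [3, 11, 13, 16, 15, 8, 6]. Circular (length 4): y[0] = 1×3 + 3×3 + 2×1 + 2×2 = 18; y[1] = 1×2 + 3×3 + 2×3 + 2×1 = 19; y[2] = 1×1 + 3×2 + 2×3 + 2×3 = 19; y[3] = 1×3 + 3×1 + 2×2 + 2×3 = 16 → [18, 19, 19, 16]

Linear: [3, 11, 13, 16, 15, 8, 6], Circular: [18, 19, 19, 16]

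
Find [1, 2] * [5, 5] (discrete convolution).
y[0] = 1×5 = 5; y[1] = 1×5 + 2×5 = 15; y[2] = 2×5 = 10

[5, 15, 10]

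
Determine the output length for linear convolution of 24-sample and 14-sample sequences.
Linear/full convolution length: m + n - 1 = 24 + 14 - 1 = 37

37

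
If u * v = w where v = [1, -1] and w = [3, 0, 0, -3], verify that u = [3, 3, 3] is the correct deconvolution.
Forward-compute [3, 3, 3] * [1, -1]: w[0] = 3×1 = 3; w[1] = 3×-1 + 3×1 = 0; w[2] = 3×-1 + 3×1 = 0; w[3] = 3×-1 = -3 → [3, 0, 0, -3]. Matches given w = [3, 0, 0, -3], so verified.

Verified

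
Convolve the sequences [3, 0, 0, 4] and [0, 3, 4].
y[0] = 3×0 = 0; y[1] = 3×3 + 0×0 = 9; y[2] = 3×4 + 0×3 + 0×0 = 12; y[3] = 0×4 + 0×3 + 4×0 = 0; y[4] = 0×4 + 4×3 = 12; y[5] = 4×4 = 16

[0, 9, 12, 0, 12, 16]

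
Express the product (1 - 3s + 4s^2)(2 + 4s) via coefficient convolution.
Ascending coefficients: a = [1, -3, 4], b = [2, 4]. c[0] = 1×2 = 2; c[1] = 1×4 + -3×2 = -2; c[2] = -3×4 + 4×2 = -4; c[3] = 4×4 = 16. Result coefficients: [2, -2, -4, 16] → 2 - 2s - 4s^2 + 16s^3

2 - 2s - 4s^2 + 16s^3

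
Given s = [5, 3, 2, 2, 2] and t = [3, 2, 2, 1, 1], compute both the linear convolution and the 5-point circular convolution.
Linear: y_lin[0] = 5×3 = 15; y_lin[1] = 5×2 + 3×3 = 19; y_lin[2] = 5×2 + 3×2 + 2×3 = 22; y_lin[3] = 5×1 + 3×2 + 2×2 + 2×3 = 21; y_lin[4] = 5×1 + 3×1 + 2×2 + 2×2 + 2×3 = 22; y_lin[5] = 3×1 + 2×1 + 2×2 + 2×2 = 13; y_lin[6] = 2×1 + 2×1 + 2×2 = 8; y_lin[7] = 2×1 + 2×1 = 4; y_lin[8] = 2×1 = 2 → [15, 19, 22, 21, 22, 13, 8, 4, 2]. Circular (length 5): y[0] = 5×3 + 3×1 + 2×1 + 2×2 + 2×2 = 28; y[1] = 5×2 + 3×3 + 2×1 + 2×1 + 2×2 = 27; y[2] = 5×2 + 3×2 + 2×3 + 2×1 + 2×1 = 26; y[3] = 5×1 + 3×2 + 2×2 + 2×3 + 2×1 = 23; y[4] = 5×1 + 3×1 + 2×2 + 2×2 + 2×3 = 22 → [28, 27, 26, 23, 22]

Linear: [15, 19, 22, 21, 22, 13, 8, 4, 2], Circular: [28, 27, 26, 23, 22]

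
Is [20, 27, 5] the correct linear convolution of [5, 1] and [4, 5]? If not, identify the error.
Recompute linear convolution of [5, 1] and [4, 5]: y[0] = 5×4 = 20; y[1] = 5×5 + 1×4 = 29; y[2] = 1×5 = 5 → [20, 29, 5]. Compare to given [20, 27, 5]: they differ at index 1: given 27, correct 29, so answer: No

No. Error at index 1: given 27, correct 29.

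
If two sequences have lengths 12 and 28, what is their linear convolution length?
Linear/full convolution length: m + n - 1 = 12 + 28 - 1 = 39

39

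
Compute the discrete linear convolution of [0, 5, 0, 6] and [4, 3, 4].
y[0] = 0×4 = 0; y[1] = 0×3 + 5×4 = 20; y[2] = 0×4 + 5×3 + 0×4 = 15; y[3] = 5×4 + 0×3 + 6×4 = 44; y[4] = 0×4 + 6×3 = 18; y[5] = 6×4 = 24

[0, 20, 15, 44, 18, 24]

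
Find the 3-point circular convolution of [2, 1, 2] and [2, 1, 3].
Use y[k] = Σ_j a[j]·b[(k-j) mod 3]. y[0] = 2×2 + 1×3 + 2×1 = 9; y[1] = 2×1 + 1×2 + 2×3 = 10; y[2] = 2×3 + 1×1 + 2×2 = 11. Result: [9, 10, 11]

[9, 10, 11]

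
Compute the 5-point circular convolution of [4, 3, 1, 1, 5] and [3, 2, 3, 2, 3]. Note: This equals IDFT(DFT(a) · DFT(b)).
Either evaluate y[k] = Σ_j a[j]·b[(k-j) mod 5] directly, or use IDFT(DFT(a) · DFT(b)). y[0] = 4×3 + 3×3 + 1×2 + 1×3 + 5×2 = 36; y[1] = 4×2 + 3×3 + 1×3 + 1×2 + 5×3 = 37; y[2] = 4×3 + 3×2 + 1×3 + 1×3 + 5×2 = 34; y[3] = 4×2 + 3×3 + 1×2 + 1×3 + 5×3 = 37; y[4] = 4×3 + 3×2 + 1×3 + 1×2 + 5×3 = 38. Result: [36, 37, 34, 37, 38]

[36, 37, 34, 37, 38]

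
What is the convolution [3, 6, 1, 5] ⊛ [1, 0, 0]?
y[0] = 3×1 = 3; y[1] = 3×0 + 6×1 = 6; y[2] = 3×0 + 6×0 + 1×1 = 1; y[3] = 6×0 + 1×0 + 5×1 = 5; y[4] = 1×0 + 5×0 = 0; y[5] = 5×0 = 0

[3, 6, 1, 5, 0, 0]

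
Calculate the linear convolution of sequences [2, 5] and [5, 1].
y[0] = 2×5 = 10; y[1] = 2×1 + 5×5 = 27; y[2] = 5×1 = 5

[10, 27, 5]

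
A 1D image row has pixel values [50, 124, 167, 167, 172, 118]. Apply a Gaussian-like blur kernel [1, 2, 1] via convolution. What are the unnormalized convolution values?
Convolve image row [50, 124, 167, 167, 172, 118] with kernel [1, 2, 1]: y[0] = 50×1 = 50; y[1] = 50×2 + 124×1 = 224; y[2] = 50×1 + 124×2 + 167×1 = 465; y[3] = 124×1 + 167×2 + 167×1 = 625; y[4] = 167×1 + 167×2 + 172×1 = 673; y[5] = 167×1 + 172×2 + 118×1 = 629; y[6] = 172×1 + 118×2 = 408; y[7] = 118×1 = 118 → [50, 224, 465, 625, 673, 629, 408, 118]. Normalization factor = sum(kernel) = 4.

[50, 224, 465, 625, 673, 629, 408, 118]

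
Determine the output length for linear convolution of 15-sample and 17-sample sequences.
Linear/full convolution length: m + n - 1 = 15 + 17 - 1 = 31

31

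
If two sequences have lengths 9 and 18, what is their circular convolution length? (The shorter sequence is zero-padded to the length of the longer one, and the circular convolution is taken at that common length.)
Circular convolution (zero-padding the shorter input) has length max(m, n) = max(9, 18) = 18

18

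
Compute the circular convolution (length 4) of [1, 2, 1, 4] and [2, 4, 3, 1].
Use y[k] = Σ_j x[j]·h[(k-j) mod 4]. y[0] = 1×2 + 2×1 + 1×3 + 4×4 = 23; y[1] = 1×4 + 2×2 + 1×1 + 4×3 = 21; y[2] = 1×3 + 2×4 + 1×2 + 4×1 = 17; y[3] = 1×1 + 2×3 + 1×4 + 4×2 = 19. Result: [23, 21, 17, 19]

[23, 21, 17, 19]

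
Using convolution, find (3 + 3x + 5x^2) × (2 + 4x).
Ascending coefficients: a = [3, 3, 5], b = [2, 4]. c[0] = 3×2 = 6; c[1] = 3×4 + 3×2 = 18; c[2] = 3×4 + 5×2 = 22; c[3] = 5×4 = 20. Result coefficients: [6, 18, 22, 20] → 6 + 18x + 22x^2 + 20x^3

6 + 18x + 22x^2 + 20x^3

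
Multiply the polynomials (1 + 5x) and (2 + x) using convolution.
Ascending coefficients: a = [1, 5], b = [2, 1]. c[0] = 1×2 = 2; c[1] = 1×1 + 5×2 = 11; c[2] = 5×1 = 5. Result coefficients: [2, 11, 5] → 2 + 11x + 5x^2

2 + 11x + 5x^2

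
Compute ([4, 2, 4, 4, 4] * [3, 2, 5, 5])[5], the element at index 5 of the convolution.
Use y[k] = Σ_i a[i]·b[k-i] at k=5. y[5] = 4×5 + 4×5 + 4×2 = 48

48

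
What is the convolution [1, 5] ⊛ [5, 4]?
y[0] = 1×5 = 5; y[1] = 1×4 + 5×5 = 29; y[2] = 5×4 = 20

[5, 29, 20]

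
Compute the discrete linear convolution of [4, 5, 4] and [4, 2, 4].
y[0] = 4×4 = 16; y[1] = 4×2 + 5×4 = 28; y[2] = 4×4 + 5×2 + 4×4 = 42; y[3] = 5×4 + 4×2 = 28; y[4] = 4×4 = 16

[16, 28, 42, 28, 16]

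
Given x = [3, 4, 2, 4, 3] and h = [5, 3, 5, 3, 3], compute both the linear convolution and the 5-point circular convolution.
Linear: y_lin[0] = 3×5 = 15; y_lin[1] = 3×3 + 4×5 = 29; y_lin[2] = 3×5 + 4×3 + 2×5 = 37; y_lin[3] = 3×3 + 4×5 + 2×3 + 4×5 = 55; y_lin[4] = 3×3 + 4×3 + 2×5 + 4×3 + 3×5 = 58; y_lin[5] = 4×3 + 2×3 + 4×5 + 3×3 = 47; y_lin[6] = 2×3 + 4×3 + 3×5 = 33; y_lin[7] = 4×3 + 3×3 = 21; y_lin[8] = 3×3 = 9 → [15, 29, 37, 55, 58, 47, 33, 21, 9]. Circular (length 5): y[0] = 3×5 + 4×3 + 2×3 + 4×5 + 3×3 = 62; y[1] = 3×3 + 4×5 + 2×3 + 4×3 + 3×5 = 62; y[2] = 3×5 + 4×3 + 2×5 + 4×3 + 3×3 = 58; y[3] = 3×3 + 4×5 + 2×3 + 4×5 + 3×3 = 64; y[4] = 3×3 + 4×3 + 2×5 + 4×3 + 3×5 = 58 → [62, 62, 58, 64, 58]

Linear: [15, 29, 37, 55, 58, 47, 33, 21, 9], Circular: [62, 62, 58, 64, 58]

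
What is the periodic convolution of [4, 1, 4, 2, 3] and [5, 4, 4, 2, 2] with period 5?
Use y[k] = Σ_j f[j]·g[(k-j) mod 5]. y[0] = 4×5 + 1×2 + 4×2 + 2×4 + 3×4 = 50; y[1] = 4×4 + 1×5 + 4×2 + 2×2 + 3×4 = 45; y[2] = 4×4 + 1×4 + 4×5 + 2×2 + 3×2 = 50; y[3] = 4×2 + 1×4 + 4×4 + 2×5 + 3×2 = 44; y[4] = 4×2 + 1×2 + 4×4 + 2×4 + 3×5 = 49. Result: [50, 45, 50, 44, 49]

[50, 45, 50, 44, 49]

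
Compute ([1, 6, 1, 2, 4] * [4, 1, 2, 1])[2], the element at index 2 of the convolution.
Use y[k] = Σ_i a[i]·b[k-i] at k=2. y[2] = 1×2 + 6×1 + 1×4 = 12

12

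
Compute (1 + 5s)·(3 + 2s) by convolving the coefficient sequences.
Ascending coefficients: a = [1, 5], b = [3, 2]. c[0] = 1×3 = 3; c[1] = 1×2 + 5×3 = 17; c[2] = 5×2 = 10. Result coefficients: [3, 17, 10] → 3 + 17s + 10s^2

3 + 17s + 10s^2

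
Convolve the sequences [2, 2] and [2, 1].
y[0] = 2×2 = 4; y[1] = 2×1 + 2×2 = 6; y[2] = 2×1 = 2

[4, 6, 2]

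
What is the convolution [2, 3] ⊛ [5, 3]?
y[0] = 2×5 = 10; y[1] = 2×3 + 3×5 = 21; y[2] = 3×3 = 9

[10, 21, 9]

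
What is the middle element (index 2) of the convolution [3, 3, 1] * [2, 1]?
Use y[k] = Σ_i a[i]·b[k-i] at k=2. y[2] = 3×1 + 1×2 = 5

5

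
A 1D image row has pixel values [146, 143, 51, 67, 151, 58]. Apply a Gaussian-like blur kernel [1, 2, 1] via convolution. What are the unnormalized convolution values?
Convolve image row [146, 143, 51, 67, 151, 58] with kernel [1, 2, 1]: y[0] = 146×1 = 146; y[1] = 146×2 + 143×1 = 435; y[2] = 146×1 + 143×2 + 51×1 = 483; y[3] = 143×1 + 51×2 + 67×1 = 312; y[4] = 51×1 + 67×2 + 151×1 = 336; y[5] = 67×1 + 151×2 + 58×1 = 427; y[6] = 151×1 + 58×2 = 267; y[7] = 58×1 = 58 → [146, 435, 483, 312, 336, 427, 267, 58]. Normalization factor = sum(kernel) = 4.

[146, 435, 483, 312, 336, 427, 267, 58]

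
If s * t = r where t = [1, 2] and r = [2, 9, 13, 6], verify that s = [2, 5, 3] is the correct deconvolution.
Forward-compute [2, 5, 3] * [1, 2]: r[0] = 2×1 = 2; r[1] = 2×2 + 5×1 = 9; r[2] = 5×2 + 3×1 = 13; r[3] = 3×2 = 6 → [2, 9, 13, 6]. Matches given r = [2, 9, 13, 6], so verified.

Verified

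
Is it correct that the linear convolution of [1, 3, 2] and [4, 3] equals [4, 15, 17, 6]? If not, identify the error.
Recompute linear convolution of [1, 3, 2] and [4, 3]: y[0] = 1×4 = 4; y[1] = 1×3 + 3×4 = 15; y[2] = 3×3 + 2×4 = 17; y[3] = 2×3 = 6 → [4, 15, 17, 6]. Given [4, 15, 17, 6] matches, so answer: Yes

Yes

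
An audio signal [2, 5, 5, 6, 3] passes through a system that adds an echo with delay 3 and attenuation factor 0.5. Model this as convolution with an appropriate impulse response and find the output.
Direct-path + delayed-attenuated-path model → impulse response h = [1, 0, 0, 0.5] (1 at lag 0, 0.5 at lag 3). Output y[n] = x[n] + 0.5·x[n - 3] (with x[n] = 0 outside 0..4): y[0] = 2 + 0.5×0 = 2; y[1] = 5 + 0.5×0 = 5; y[2] = 5 + 0.5×0 = 5; y[3] = 6 + 0.5×2 = 7.0; y[4] = 3 + 0.5×5 = 5.5; y[5] = 0 + 0.5×5 = 2.5; y[6] = 0 + 0.5×6 = 3.0; y[7] = 0 + 0.5×3 = 1.5. So y = [2, 5, 5, 7.0, 5.5, 2.5, 3.0, 1.5]

[2, 5, 5, 7.0, 5.5, 2.5, 3.0, 1.5]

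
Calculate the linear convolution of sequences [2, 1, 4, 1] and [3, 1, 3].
y[0] = 2×3 = 6; y[1] = 2×1 + 1×3 = 5; y[2] = 2×3 + 1×1 + 4×3 = 19; y[3] = 1×3 + 4×1 + 1×3 = 10; y[4] = 4×3 + 1×1 = 13; y[5] = 1×3 = 3

[6, 5, 19, 10, 13, 3]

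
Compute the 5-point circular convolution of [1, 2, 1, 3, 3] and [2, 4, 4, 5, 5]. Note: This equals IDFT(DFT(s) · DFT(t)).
Either evaluate y[k] = Σ_j s[j]·t[(k-j) mod 5] directly, or use IDFT(DFT(s) · DFT(t)). y[0] = 1×2 + 2×5 + 1×5 + 3×4 + 3×4 = 41; y[1] = 1×4 + 2×2 + 1×5 + 3×5 + 3×4 = 40; y[2] = 1×4 + 2×4 + 1×2 + 3×5 + 3×5 = 44; y[3] = 1×5 + 2×4 + 1×4 + 3×2 + 3×5 = 38; y[4] = 1×5 + 2×5 + 1×4 + 3×4 + 3×2 = 37. Result: [41, 40, 44, 38, 37]

[41, 40, 44, 38, 37]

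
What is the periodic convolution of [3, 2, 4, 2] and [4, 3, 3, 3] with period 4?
Use y[k] = Σ_j a[j]·b[(k-j) mod 4]. y[0] = 3×4 + 2×3 + 4×3 + 2×3 = 36; y[1] = 3×3 + 2×4 + 4×3 + 2×3 = 35; y[2] = 3×3 + 2×3 + 4×4 + 2×3 = 37; y[3] = 3×3 + 2×3 + 4×3 + 2×4 = 35. Result: [36, 35, 37, 35]

[36, 35, 37, 35]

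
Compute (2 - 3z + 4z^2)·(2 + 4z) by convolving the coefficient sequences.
Ascending coefficients: a = [2, -3, 4], b = [2, 4]. c[0] = 2×2 = 4; c[1] = 2×4 + -3×2 = 2; c[2] = -3×4 + 4×2 = -4; c[3] = 4×4 = 16. Result coefficients: [4, 2, -4, 16] → 4 + 2z - 4z^2 + 16z^3

4 + 2z - 4z^2 + 16z^3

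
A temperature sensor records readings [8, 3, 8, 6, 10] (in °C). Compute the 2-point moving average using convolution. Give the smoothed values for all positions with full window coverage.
2-point moving average kernel = [1, 1]. Apply in 'valid' mode (full window coverage): avg[0] = (8 + 3) / 2 = 5.5; avg[1] = (3 + 8) / 2 = 5.5; avg[2] = (8 + 6) / 2 = 7.0; avg[3] = (6 + 10) / 2 = 8.0. Smoothed values: [5.5, 5.5, 7.0, 8.0]

[5.5, 5.5, 7.0, 8.0]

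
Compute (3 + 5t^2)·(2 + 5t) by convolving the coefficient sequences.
Ascending coefficients: a = [3, 0, 5], b = [2, 5]. c[0] = 3×2 = 6; c[1] = 3×5 + 0×2 = 15; c[2] = 0×5 + 5×2 = 10; c[3] = 5×5 = 25. Result coefficients: [6, 15, 10, 25] → 6 + 15t + 10t^2 + 25t^3

6 + 15t + 10t^2 + 25t^3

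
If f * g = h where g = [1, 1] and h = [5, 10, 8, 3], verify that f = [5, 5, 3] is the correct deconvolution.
Forward-compute [5, 5, 3] * [1, 1]: h[0] = 5×1 = 5; h[1] = 5×1 + 5×1 = 10; h[2] = 5×1 + 3×1 = 8; h[3] = 3×1 = 3 → [5, 10, 8, 3]. Matches given h = [5, 10, 8, 3], so verified.

Verified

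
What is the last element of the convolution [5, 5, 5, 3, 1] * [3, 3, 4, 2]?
Use y[k] = Σ_i a[i]·b[k-i] at k=7. y[7] = 1×2 = 2

2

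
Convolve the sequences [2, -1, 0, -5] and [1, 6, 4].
y[0] = 2×1 = 2; y[1] = 2×6 + -1×1 = 11; y[2] = 2×4 + -1×6 + 0×1 = 2; y[3] = -1×4 + 0×6 + -5×1 = -9; y[4] = 0×4 + -5×6 = -30; y[5] = -5×4 = -20

[2, 11, 2, -9, -30, -20]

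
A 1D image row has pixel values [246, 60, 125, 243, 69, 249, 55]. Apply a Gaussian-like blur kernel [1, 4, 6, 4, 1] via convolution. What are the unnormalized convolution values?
Convolve image row [246, 60, 125, 243, 69, 249, 55] with kernel [1, 4, 6, 4, 1]: y[0] = 246×1 = 246; y[1] = 246×4 + 60×1 = 1044; y[2] = 246×6 + 60×4 + 125×1 = 1841; y[3] = 246×4 + 60×6 + 125×4 + 243×1 = 2087; y[4] = 246×1 + 60×4 + 125×6 + 243×4 + 69×1 = 2277; y[5] = 60×1 + 125×4 + 243×6 + 69×4 + 249×1 = 2543; y[6] = 125×1 + 243×4 + 69×6 + 249×4 + 55×1 = 2562; y[7] = 243×1 + 69×4 + 249×6 + 55×4 = 2233; y[8] = 69×1 + 249×4 + 55×6 = 1395; y[9] = 249×1 + 55×4 = 469; y[10] = 55×1 = 55 → [246, 1044, 1841, 2087, 2277, 2543, 2562, 2233, 1395, 469, 55]. Normalization factor = sum(kernel) = 16.

[246, 1044, 1841, 2087, 2277, 2543, 2562, 2233, 1395, 469, 55]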